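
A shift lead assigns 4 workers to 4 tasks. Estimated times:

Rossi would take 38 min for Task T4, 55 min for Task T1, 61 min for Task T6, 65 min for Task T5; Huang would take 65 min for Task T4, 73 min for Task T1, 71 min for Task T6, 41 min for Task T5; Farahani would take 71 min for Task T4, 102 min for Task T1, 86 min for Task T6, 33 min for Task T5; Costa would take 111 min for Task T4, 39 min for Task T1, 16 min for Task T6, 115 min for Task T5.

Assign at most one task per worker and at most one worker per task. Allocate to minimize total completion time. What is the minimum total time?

Optimal: Rossi→Task T4 (38 min), Huang→Task T1 (73 min), Farahani→Task T5 (33 min), Costa→Task T6 (16 min) — total 38+73+33+16 = 160 min.
Row-greedy (each worker in turn takes its cheapest remaining task) gives 204 min, worse by 44.
Next-best assignment: Rossi→Task T1, Huang→Task T4, Farahani→Task T5, Costa→Task T6 = 169 min.

Minimum total: 160 min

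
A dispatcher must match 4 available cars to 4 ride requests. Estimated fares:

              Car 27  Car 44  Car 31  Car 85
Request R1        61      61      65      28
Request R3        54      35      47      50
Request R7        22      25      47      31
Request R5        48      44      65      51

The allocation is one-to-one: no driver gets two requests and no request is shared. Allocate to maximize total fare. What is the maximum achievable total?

Optimal: Car 27→Request R3 ($54), Car 44→Request R1 ($61), Car 31→Request R7 ($47), Car 85→Request R5 ($51) — total 54+61+47+51 = $213.
Row-greedy (each driver in turn takes its best remaining request) gives $183, worse by 30.
No other one-to-one assignment exceeds $213.

Maximum total: $213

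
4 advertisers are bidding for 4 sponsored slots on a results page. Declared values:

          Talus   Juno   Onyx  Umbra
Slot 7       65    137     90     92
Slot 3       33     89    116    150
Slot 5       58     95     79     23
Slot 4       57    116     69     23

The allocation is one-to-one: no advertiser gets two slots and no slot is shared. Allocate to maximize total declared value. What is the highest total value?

Maximum total: $423

This is the linear assignment problem.
Optimal: Talus→Slot 4 ($57), Juno→Slot 7 ($137), Onyx→Slot 5 ($79), Umbra→Slot 3 ($150) — total 57+137+79+150 = $423.
Row-greedy (each advertiser in turn takes its best remaining slot) gives $320, worse by 103.
Next-best assignment: Talus→Slot 5, Juno→Slot 7, Onyx→Slot 4, Umbra→Slot 3 = $414.
Swapping Onyx↔Juno (Onyx→Slot 7 $90, Juno→Slot 5 $95) loses 31.
No other one-to-one assignment exceeds $423.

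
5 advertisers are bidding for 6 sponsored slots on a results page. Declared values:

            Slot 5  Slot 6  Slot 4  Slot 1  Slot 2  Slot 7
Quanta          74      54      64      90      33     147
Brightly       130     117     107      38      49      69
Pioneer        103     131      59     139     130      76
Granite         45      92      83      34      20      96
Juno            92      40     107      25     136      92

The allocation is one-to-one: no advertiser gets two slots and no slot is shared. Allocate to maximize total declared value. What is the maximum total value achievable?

Maximum total: $644

Optimal: Quanta→Slot 7 ($147), Brightly→Slot 5 ($130), Pioneer→Slot 1 ($139), Granite→Slot 6 ($92), Juno→Slot 2 ($136) — total 147+130+139+92+136 = $644.
Column-greedy (each slot in turn goes to its best remaining advertiser) gives $478, worse by 166.
Next-best assignment: Quanta→Slot 7, Brightly→Slot 5, Pioneer→Slot 1, Granite→Slot 4, Juno→Slot 2 = $635.
Swapping Quanta↔Brightly (Quanta→Slot 5 $74, Brightly→Slot 7 $69) loses 134.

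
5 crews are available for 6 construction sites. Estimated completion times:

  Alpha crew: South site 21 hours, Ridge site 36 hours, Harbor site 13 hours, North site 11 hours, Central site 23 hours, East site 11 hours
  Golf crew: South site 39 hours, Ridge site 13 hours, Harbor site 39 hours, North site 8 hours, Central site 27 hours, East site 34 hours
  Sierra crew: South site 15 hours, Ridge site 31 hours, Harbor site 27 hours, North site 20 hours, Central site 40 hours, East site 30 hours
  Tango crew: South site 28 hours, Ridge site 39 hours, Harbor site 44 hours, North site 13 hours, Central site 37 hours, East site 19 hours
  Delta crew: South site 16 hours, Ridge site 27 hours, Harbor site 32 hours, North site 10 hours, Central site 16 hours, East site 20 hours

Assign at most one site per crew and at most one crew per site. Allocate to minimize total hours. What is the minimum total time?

Optimal: Alpha crew→East site (11 hours), Golf crew→Ridge site (13 hours), Sierra crew→South site (15 hours), Tango crew→North site (13 hours), Delta crew→Central site (16 hours) — total 11+13+15+13+16 = 68 hours.
Min-entry greedy (repeatedly take the single cheapest remaining cell) gives 89 hours, worse by 21.
No other one-to-one assignment undercuts 68 hours.

Minimum total: 68 hours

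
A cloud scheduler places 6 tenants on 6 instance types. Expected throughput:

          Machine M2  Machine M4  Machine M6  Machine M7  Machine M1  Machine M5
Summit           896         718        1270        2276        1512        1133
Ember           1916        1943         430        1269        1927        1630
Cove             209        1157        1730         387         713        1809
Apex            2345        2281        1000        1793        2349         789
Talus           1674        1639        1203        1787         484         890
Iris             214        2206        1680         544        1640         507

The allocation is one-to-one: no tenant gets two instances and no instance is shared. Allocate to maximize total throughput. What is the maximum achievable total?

Optimal: Summit→Machine M7 (2276 ops/s), Ember→Machine M5 (1630 ops/s), Cove→Machine M6 (1730 ops/s), Apex→Machine M1 (2349 ops/s), Talus→Machine M2 (1674 ops/s), Iris→Machine M4 (2206 ops/s) — total 2276+1630+1730+2349+1674+2206 = 11865 ops/s.
Swapping Summit↔Ember (Summit→Machine M5 1133 ops/s, Ember→Machine M7 1269 ops/s) loses 1504.
No other one-to-one assignment exceeds 11865 ops/s.

Maximum total: 11865 ops/s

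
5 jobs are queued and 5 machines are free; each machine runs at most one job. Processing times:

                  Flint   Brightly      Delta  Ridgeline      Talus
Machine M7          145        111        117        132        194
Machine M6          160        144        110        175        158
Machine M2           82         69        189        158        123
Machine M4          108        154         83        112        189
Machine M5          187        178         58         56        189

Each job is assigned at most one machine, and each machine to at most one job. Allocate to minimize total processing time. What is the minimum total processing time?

This is a one-to-one assignment (minimum-cost bipartite matching).
Optimal: Flint→Machine M2 (82 min), Brightly→Machine M7 (111 min), Delta→Machine M4 (83 min), Ridgeline→Machine M5 (56 min), Talus→Machine M6 (158 min) — total 82+111+83+56+158 = 490 min.
Min-entry greedy (repeatedly take the single cheapest remaining cell) gives 511 min, worse by 21.
Next-best assignment: Flint→Machine M4, Brightly→Machine M7, Delta→Machine M6, Ridgeline→Machine M5, Talus→Machine M2 = 508 min.
Swapping Flint↔Talus (Flint→Machine M6 160 min, Talus→Machine M2 123 min) adds 43.

Minimum total: 490 min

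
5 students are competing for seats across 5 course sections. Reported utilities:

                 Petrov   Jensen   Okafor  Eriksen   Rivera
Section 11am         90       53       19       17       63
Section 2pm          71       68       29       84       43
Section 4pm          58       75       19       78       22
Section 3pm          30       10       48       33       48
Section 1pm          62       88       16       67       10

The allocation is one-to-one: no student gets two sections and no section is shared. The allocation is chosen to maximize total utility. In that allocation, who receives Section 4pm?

Optimal: Petrov→Section 2pm (71 points), Jensen→Section 1pm (88 points), Okafor→Section 3pm (48 points), Eriksen→Section 4pm (78 points), Rivera→Section 11am (63 points) — total 71+88+48+78+63 = 348 points.
Row-greedy (each student in turn takes its best remaining section) gives 332 points, worse by 16.
Checked against all permutations: 348 points is optimal.
Eriksen's own top section is Section 2pm (84 points), but forcing Eriksen→Section 2pm and reassigning the rest optimally gives only 341 points — worse by 7.

Eriksen receives Section 4pm.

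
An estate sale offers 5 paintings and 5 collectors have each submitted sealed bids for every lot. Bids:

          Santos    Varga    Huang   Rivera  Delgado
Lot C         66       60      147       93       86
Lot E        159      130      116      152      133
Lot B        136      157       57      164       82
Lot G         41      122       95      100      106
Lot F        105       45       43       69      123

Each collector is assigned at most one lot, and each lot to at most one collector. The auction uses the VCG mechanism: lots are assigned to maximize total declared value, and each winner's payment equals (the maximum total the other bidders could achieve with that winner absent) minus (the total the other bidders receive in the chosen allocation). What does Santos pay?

Santos pays $23.

Efficient allocation: Santos→Lot E ($159), Varga→Lot G ($122), Huang→Lot C ($147), Rivera→Lot B ($164), Delgado→Lot F ($123); total welfare W = $715.
Santos receives Lot E at value $159, so the others get W − 159 = $556.
Without Santos: best allocation of the remaining 4 bidders over all 5 lots is Varga→Lot B ($157), Huang→Lot C ($147), Rivera→Lot E ($152), Delgado→Lot F ($123), total $579.
VCG payment = (others' best without Santos) − (others' welfare with Santos) = 579 − 556 = $23.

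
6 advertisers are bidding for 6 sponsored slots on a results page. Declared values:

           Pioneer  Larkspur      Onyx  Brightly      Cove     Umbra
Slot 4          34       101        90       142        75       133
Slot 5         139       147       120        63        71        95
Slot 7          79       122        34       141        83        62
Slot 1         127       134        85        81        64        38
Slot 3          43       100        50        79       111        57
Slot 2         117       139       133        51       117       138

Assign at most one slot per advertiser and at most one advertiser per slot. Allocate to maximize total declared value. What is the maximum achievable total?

Maximum total: $792

Optimal: Pioneer→Slot 1 ($127), Larkspur→Slot 5 ($147), Onyx→Slot 2 ($133), Brightly→Slot 7 ($141), Cove→Slot 3 ($111), Umbra→Slot 4 ($133) — total 127+147+133+141+111+133 = $792.
Max-entry greedy (repeatedly take the single best remaining cell) gives $699, worse by 93.
Next-best assignment: Pioneer→Slot 5, Larkspur→Slot 1, Onyx→Slot 2, Brightly→Slot 7, Cove→Slot 3, Umbra→Slot 4 = $791.
Swapping Cove↔Umbra (Cove→Slot 4 $75, Umbra→Slot 3 $57) loses 112.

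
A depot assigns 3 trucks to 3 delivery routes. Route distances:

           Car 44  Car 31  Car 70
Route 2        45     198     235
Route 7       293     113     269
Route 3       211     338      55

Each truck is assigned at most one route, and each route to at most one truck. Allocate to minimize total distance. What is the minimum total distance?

Optimal: Car 44→Route 2 (45 km), Car 31→Route 7 (113 km), Car 70→Route 3 (55 km) — total 45+113+55 = 213 km.
Next-best assignment: Car 44→Route 7, Car 31→Route 2, Car 70→Route 3 = 546 km.
Swapping Car 31↔Car 70 (Car 31→Route 3 338 km, Car 70→Route 7 269 km) adds 439.

Min total: 213 km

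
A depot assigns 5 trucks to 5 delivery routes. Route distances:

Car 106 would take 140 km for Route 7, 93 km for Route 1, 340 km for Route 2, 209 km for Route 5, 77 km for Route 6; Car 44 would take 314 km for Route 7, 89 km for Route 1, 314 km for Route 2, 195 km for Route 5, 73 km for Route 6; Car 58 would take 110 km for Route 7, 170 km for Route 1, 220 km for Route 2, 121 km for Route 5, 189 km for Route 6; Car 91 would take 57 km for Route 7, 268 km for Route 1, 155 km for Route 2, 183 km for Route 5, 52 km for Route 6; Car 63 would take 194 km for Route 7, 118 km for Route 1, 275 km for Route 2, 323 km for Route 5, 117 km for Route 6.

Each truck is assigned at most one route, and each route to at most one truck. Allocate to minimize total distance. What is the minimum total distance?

Optimal: Car 106→Route 7 (140 km), Car 44→Route 6 (73 km), Car 58→Route 5 (121 km), Car 91→Route 2 (155 km), Car 63→Route 1 (118 km) — total 140+73+121+155+118 = 607 km.
Column-greedy (each route in turn goes to its cheapest remaining truck) gives 692 km, worse by 85.
Swapping Car 58↔Car 63 (Car 58→Route 1 170 km, Car 63→Route 5 323 km) adds 254.

Min total: 607 km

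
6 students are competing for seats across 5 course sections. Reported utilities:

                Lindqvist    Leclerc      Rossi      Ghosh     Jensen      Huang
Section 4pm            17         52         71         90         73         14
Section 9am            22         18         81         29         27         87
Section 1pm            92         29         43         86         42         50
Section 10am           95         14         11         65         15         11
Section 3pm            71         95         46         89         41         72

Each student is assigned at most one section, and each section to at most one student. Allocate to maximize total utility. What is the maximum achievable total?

Maximum total: 436 points

This is a one-to-one assignment (maximum-weight bipartite matching).
Optimal: Jensen→Section 4pm (73 points), Huang→Section 9am (87 points), Ghosh→Section 1pm (86 points), Lindqvist→Section 10am (95 points), Leclerc→Section 3pm (95 points) — total 73+87+86+95+95 = 436 points.
Max-entry greedy (repeatedly take the single best remaining cell) gives 410 points, worse by 26.
Next-best assignment: Rossi→Section 4pm, Huang→Section 9am, Ghosh→Section 1pm, Lindqvist→Section 10am, Leclerc→Section 3pm = 434 points.
Every other assignment is strictly worse.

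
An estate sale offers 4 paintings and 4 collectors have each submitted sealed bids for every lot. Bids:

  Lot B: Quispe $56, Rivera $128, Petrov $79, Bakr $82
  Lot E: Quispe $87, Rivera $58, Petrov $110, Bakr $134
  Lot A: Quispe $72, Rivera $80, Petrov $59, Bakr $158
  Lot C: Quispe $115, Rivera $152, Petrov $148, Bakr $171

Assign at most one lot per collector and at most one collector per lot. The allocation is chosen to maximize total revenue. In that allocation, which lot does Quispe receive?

Quispe receives Lot E.

Optimal: Quispe→Lot E ($87), Rivera→Lot B ($128), Petrov→Lot C ($148), Bakr→Lot A ($158) — total 87+128+148+158 = $521.
Max-entry greedy (repeatedly take the single best remaining cell) gives $481, worse by 40.
Quispe's own top lot is Lot C ($115), but forcing Quispe→Lot C and reassigning the rest optimally gives only $511 — worse by 10.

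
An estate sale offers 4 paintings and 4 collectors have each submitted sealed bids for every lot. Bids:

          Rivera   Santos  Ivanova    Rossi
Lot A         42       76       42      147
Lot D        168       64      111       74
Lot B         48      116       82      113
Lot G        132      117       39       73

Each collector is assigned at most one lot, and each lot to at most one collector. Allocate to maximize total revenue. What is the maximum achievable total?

Treat this as an assignment problem: match each collector to one lot.
Optimal: Rivera→Lot D ($168), Santos→Lot G ($117), Ivanova→Lot B ($82), Rossi→Lot A ($147) — total 168+117+82+147 = $514.
Column-greedy (each lot in turn goes to its best remaining collector) gives $470, worse by 44.

Max total: $514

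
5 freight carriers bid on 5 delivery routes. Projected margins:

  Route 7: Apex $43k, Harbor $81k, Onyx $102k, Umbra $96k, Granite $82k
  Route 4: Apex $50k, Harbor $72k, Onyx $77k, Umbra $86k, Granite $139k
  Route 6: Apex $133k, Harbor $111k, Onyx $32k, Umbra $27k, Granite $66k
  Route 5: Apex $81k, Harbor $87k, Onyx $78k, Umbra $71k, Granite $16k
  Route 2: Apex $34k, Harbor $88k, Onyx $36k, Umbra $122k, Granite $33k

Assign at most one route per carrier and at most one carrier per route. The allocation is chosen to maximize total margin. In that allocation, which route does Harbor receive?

Harbor receives Route 5.

Optimal: Apex→Route 6 ($133k), Harbor→Route 5 ($87k), Onyx→Route 7 ($102k), Umbra→Route 2 ($122k), Granite→Route 4 ($139k) — total 133+87+102+122+139 = $583k.
Row-greedy (each carrier in turn takes its best remaining route) gives $425k, worse by 158.
Every other assignment is strictly worse.
Harbor's own top route is Route 6 ($111k), but forcing Harbor→Route 6 and reassigning the rest optimally gives only $555k — worse by 28.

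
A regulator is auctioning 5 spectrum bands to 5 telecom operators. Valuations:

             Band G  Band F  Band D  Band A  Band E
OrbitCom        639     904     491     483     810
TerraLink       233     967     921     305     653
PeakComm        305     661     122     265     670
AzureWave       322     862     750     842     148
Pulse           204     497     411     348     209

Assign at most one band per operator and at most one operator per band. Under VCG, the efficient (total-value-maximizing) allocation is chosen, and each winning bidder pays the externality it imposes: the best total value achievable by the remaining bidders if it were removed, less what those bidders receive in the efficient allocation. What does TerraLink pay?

Efficient allocation: OrbitCom→Band G ($639M), TerraLink→Band D ($921M), PeakComm→Band E ($670M), AzureWave→Band A ($842M), Pulse→Band F ($497M); total welfare W = $3569M.
TerraLink receives Band D at value $921M, so the others get W − 921 = $2648M.
Without TerraLink: best allocation of the remaining 4 bidders over all 5 bands is OrbitCom→Band F ($904M), PeakComm→Band E ($670M), AzureWave→Band A ($842M), Pulse→Band D ($411M), total $2827M.
VCG payment = (others' best without TerraLink) − (others' welfare with TerraLink) = 2827 − 2648 = $179M.

TerraLink pays $179M.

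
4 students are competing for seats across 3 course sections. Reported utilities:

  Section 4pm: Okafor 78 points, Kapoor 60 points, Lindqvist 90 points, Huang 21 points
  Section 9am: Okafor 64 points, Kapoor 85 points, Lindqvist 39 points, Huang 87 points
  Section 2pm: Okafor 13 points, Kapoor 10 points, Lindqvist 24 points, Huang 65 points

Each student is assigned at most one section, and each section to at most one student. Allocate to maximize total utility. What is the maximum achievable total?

Optimal: Lindqvist→Section 4pm (90 points), Kapoor→Section 9am (85 points), Huang→Section 2pm (65 points) — total 90+85+65 = 240 points.
Max-entry greedy (repeatedly take the single best remaining cell) gives 190 points, worse by 50.
Next-best assignment: Okafor→Section 4pm, Kapoor→Section 9am, Huang→Section 2pm = 228 points.

Max total: 240 points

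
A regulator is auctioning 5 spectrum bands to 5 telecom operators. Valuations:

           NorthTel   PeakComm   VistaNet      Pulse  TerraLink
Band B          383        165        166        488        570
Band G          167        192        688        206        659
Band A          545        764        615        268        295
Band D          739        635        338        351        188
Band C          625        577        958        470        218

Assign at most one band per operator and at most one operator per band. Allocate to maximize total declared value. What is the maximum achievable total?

Treat this as an assignment problem: match each operator to one band.
Optimal: NorthTel→Band D ($739M), PeakComm→Band A ($764M), VistaNet→Band C ($958M), Pulse→Band B ($488M), TerraLink→Band G ($659M) — total 739+764+958+488+659 = $3608M.
Column-greedy (each band in turn goes to its best remaining operator) gives $3231M, worse by 377.
Every other assignment is strictly worse.

Maximum total: $3608M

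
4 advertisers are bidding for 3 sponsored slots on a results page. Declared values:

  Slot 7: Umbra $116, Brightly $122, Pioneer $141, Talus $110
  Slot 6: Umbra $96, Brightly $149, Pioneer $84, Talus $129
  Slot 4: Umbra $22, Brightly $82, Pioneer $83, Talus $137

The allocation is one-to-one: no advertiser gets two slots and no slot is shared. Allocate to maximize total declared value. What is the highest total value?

Maximum total: $427

This is the linear assignment problem.
Optimal: Pioneer→Slot 7 ($141), Brightly→Slot 6 ($149), Talus→Slot 4 ($137) — total 141+149+137 = $427.
Row-greedy (each advertiser in turn takes its best remaining slot) gives $348, worse by 79.
Next-best assignment: Umbra→Slot 7, Brightly→Slot 6, Talus→Slot 4 = $402.
Swapping Talus↔Brightly (Talus→Slot 6 $129, Brightly→Slot 4 $82) loses 75.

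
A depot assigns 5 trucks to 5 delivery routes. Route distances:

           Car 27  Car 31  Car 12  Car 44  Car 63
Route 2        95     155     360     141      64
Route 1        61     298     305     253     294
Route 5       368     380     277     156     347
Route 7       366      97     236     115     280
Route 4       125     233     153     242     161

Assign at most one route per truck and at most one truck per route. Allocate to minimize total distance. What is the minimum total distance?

Optimal: Car 27→Route 1 (61 km), Car 31→Route 7 (97 km), Car 12→Route 4 (153 km), Car 44→Route 5 (156 km), Car 63→Route 2 (64 km) — total 61+97+153+156+64 = 531 km.
Row-greedy (each truck in turn takes its cheapest remaining route) gives 799 km, worse by 268.
Next-best assignment: Car 27→Route 1, Car 31→Route 7, Car 12→Route 5, Car 44→Route 2, Car 63→Route 4 = 737 km.
Swapping Car 31↔Car 27 (Car 31→Route 1 298 km, Car 27→Route 7 366 km) adds 506.

Min total: 531 km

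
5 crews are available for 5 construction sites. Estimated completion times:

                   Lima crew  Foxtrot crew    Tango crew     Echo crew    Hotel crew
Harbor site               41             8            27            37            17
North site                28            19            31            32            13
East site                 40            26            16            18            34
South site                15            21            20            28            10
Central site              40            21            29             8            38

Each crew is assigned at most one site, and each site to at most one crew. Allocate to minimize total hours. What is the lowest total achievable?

Min total: 60 hours

This is a one-to-one assignment (minimum-cost bipartite matching).
Optimal: Lima crew→South site (15 hours), Foxtrot crew→Harbor site (8 hours), Tango crew→East site (16 hours), Echo crew→Central site (8 hours), Hotel crew→North site (13 hours) — total 15+8+16+8+13 = 60 hours.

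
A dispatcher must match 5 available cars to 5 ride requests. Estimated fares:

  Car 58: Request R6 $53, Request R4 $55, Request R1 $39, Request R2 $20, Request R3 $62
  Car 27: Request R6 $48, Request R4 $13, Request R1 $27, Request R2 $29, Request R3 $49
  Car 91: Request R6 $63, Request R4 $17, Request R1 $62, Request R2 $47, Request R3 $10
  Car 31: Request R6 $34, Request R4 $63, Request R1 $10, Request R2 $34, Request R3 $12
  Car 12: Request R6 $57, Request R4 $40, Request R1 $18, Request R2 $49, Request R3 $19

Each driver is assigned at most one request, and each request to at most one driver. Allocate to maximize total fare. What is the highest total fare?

Optimal: Car 58→Request R3 ($62), Car 27→Request R6 ($48), Car 91→Request R1 ($62), Car 31→Request R4 ($63), Car 12→Request R2 ($49) — total 62+48+62+63+49 = $284.
Max-entry greedy (repeatedly take the single best remaining cell) gives $264, worse by 20.
Next-best assignment: Car 58→Request R6, Car 27→Request R3, Car 91→Request R1, Car 31→Request R4, Car 12→Request R2 = $276.
Every other assignment is strictly worse.

Max total: $284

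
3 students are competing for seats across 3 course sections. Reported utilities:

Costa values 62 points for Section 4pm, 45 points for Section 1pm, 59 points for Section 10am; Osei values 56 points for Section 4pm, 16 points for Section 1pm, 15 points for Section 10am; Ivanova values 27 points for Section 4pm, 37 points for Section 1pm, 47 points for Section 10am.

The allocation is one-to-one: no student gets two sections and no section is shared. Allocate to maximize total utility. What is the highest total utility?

Maximum total: 152 points

This is the linear assignment problem.
Optimal: Costa→Section 10am (59 points), Osei→Section 4pm (56 points), Ivanova→Section 1pm (37 points) — total 59+56+37 = 152 points.
Max-entry greedy (repeatedly take the single best remaining cell) gives 125 points, worse by 27.
Next-best assignment: Costa→Section 1pm, Osei→Section 4pm, Ivanova→Section 10am = 148 points.
Swapping Ivanova↔Osei (Ivanova→Section 4pm 27 points, Osei→Section 1pm 16 points) loses 50.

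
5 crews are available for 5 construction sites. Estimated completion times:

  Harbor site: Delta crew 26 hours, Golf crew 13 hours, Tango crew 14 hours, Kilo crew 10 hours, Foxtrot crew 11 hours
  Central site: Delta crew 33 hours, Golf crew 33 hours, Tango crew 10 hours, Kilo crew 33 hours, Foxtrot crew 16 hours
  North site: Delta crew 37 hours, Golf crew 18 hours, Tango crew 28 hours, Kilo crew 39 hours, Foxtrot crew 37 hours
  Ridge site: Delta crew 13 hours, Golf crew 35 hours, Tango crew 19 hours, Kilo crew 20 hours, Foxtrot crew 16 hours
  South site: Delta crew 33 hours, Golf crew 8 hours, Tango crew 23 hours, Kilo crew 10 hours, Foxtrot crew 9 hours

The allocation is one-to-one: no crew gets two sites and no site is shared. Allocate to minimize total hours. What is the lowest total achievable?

Optimal: Delta crew→Ridge site (13 hours), Golf crew→North site (18 hours), Tango crew→Central site (10 hours), Kilo crew→Harbor site (10 hours), Foxtrot crew→South site (9 hours) — total 13+18+10+10+9 = 60 hours.
Row-greedy (each crew in turn takes its cheapest remaining site) gives 78 hours, worse by 18.
Next-best assignment: Delta crew→Ridge site, Golf crew→North site, Tango crew→Central site, Kilo crew→South site, Foxtrot crew→Harbor site = 62 hours.
No other one-to-one assignment undercuts 60 hours.

Minimum total: 60 hours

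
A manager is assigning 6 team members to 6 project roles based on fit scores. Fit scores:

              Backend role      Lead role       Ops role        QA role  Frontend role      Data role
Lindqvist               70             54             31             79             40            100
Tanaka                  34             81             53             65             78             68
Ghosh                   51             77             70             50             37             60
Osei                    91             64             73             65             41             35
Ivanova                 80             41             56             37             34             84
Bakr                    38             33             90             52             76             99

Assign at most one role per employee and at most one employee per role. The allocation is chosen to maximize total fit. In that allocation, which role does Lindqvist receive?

Lindqvist receives QA role.

Optimal: Lindqvist→QA role (79 pts), Tanaka→Frontend role (78 pts), Ghosh→Lead role (77 pts), Osei→Backend role (91 pts), Ivanova→Data role (84 pts), Bakr→Ops role (90 pts) — total 79+78+77+91+84+90 = 499 pts.
Column-greedy (each role in turn goes to its best remaining employee) gives 462 pts, worse by 37.
Swapping Ivanova↔Osei (Ivanova→Backend role 80 pts, Osei→Data role 35 pts) loses 60.
Checked against all permutations: 499 pts is optimal.
Lindqvist's own top role is Data role (100 pts), but forcing Lindqvist→Data role and reassigning the rest optimally gives only 490 pts — worse by 9.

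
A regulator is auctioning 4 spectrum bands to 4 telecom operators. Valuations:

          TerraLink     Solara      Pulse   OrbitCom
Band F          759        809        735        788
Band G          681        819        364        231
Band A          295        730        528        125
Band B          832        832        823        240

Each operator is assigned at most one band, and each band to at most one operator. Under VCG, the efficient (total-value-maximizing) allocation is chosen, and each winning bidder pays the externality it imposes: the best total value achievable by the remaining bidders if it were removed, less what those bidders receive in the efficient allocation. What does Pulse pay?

Pulse pays $240M.

Efficient allocation: TerraLink→Band G ($681M), Solara→Band A ($730M), Pulse→Band B ($823M), OrbitCom→Band F ($788M); total welfare W = $3022M.
Pulse receives Band B at value $823M, so the others get W − 823 = $2199M.
Without Pulse: best allocation of the remaining 3 bidders over all 4 bands is TerraLink→Band B ($832M), Solara→Band G ($819M), OrbitCom→Band F ($788M), total $2439M.
VCG payment = (others' best without Pulse) − (others' welfare with Pulse) = 2439 − 2199 = $240M.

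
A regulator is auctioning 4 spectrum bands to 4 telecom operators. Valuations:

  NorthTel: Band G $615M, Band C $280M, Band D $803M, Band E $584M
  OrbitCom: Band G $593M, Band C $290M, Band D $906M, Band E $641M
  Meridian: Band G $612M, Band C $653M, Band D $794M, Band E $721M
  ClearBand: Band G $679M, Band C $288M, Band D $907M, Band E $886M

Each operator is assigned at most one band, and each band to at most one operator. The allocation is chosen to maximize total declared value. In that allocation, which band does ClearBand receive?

ClearBand receives Band E.

Optimal: NorthTel→Band G ($615M), OrbitCom→Band D ($906M), Meridian→Band C ($653M), ClearBand→Band E ($886M) — total 615+906+653+886 = $3060M.
Max-entry greedy (repeatedly take the single best remaining cell) gives $2533M, worse by 527.
Next-best assignment: NorthTel→Band D, OrbitCom→Band G, Meridian→Band C, ClearBand→Band E = $2935M.
ClearBand's own top band is Band D ($907M), but forcing ClearBand→Band D and reassigning the rest optimally gives only $2816M — worse by 244.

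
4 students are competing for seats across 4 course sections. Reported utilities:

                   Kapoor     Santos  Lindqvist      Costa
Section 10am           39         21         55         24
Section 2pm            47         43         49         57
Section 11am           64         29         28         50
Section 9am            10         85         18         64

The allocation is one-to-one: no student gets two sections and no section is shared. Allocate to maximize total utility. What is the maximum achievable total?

Maximum total: 261 points

Optimal: Kapoor→Section 11am (64 points), Santos→Section 9am (85 points), Lindqvist→Section 10am (55 points), Costa→Section 2pm (57 points) — total 64+85+55+57 = 261 points.
Next-best assignment: Kapoor→Section 2pm, Santos→Section 9am, Lindqvist→Section 10am, Costa→Section 11am = 237 points.
No other one-to-one assignment exceeds 261 points.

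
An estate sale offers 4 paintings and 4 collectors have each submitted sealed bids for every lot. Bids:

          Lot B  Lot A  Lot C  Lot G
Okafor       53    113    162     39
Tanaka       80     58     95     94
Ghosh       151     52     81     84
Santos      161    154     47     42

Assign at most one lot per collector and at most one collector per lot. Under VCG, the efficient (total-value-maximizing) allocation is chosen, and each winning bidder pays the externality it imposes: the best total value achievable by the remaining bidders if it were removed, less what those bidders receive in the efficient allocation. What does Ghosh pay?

Ghosh pays $7.

Efficient allocation: Okafor→Lot C ($162), Tanaka→Lot G ($94), Ghosh→Lot B ($151), Santos→Lot A ($154); total welfare W = $561.
Ghosh receives Lot B at value $151, so the others get W − 151 = $410.
Without Ghosh: best allocation of the remaining 3 bidders over all 4 lots is Okafor→Lot C ($162), Tanaka→Lot G ($94), Santos→Lot B ($161), total $417.
VCG payment = (others' best without Ghosh) − (others' welfare with Ghosh) = 417 − 410 = $7.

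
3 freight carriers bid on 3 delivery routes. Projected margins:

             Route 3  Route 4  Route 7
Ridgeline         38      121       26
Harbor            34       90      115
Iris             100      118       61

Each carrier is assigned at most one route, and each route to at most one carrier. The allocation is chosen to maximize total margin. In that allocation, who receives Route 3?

Iris receives Route 3.

Optimal: Ridgeline→Route 4 ($121k), Harbor→Route 7 ($115k), Iris→Route 3 ($100k) — total 121+115+100 = $336k.
Next-best assignment: Ridgeline→Route 3, Harbor→Route 7, Iris→Route 4 = $271k.
Iris's own top route is Route 4 ($118k), but forcing Iris→Route 4 and reassigning the rest optimally gives only $271k — worse by 65.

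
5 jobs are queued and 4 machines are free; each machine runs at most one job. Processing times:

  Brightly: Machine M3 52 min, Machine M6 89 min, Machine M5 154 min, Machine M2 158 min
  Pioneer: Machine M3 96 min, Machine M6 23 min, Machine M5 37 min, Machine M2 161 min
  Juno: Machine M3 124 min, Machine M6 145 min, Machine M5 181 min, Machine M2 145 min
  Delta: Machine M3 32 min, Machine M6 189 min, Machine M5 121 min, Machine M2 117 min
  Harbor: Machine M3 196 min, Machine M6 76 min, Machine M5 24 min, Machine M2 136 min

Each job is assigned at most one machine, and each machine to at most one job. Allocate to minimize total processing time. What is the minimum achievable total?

Optimal: Brightly→Machine M3 (52 min), Pioneer→Machine M6 (23 min), Harbor→Machine M5 (24 min), Delta→Machine M2 (117 min) — total 52+23+24+117 = 216 min.
Row-greedy (each job in turn takes its cheapest remaining machine) gives 341 min, worse by 125.
Next-best assignment: Delta→Machine M3, Pioneer→Machine M6, Harbor→Machine M5, Juno→Machine M2 = 224 min.
Swapping Pioneer↔Brightly (Pioneer→Machine M3 96 min, Brightly→Machine M6 89 min) adds 110.
Checked against all permutations: 216 min is optimal.

Minimum total: 216 min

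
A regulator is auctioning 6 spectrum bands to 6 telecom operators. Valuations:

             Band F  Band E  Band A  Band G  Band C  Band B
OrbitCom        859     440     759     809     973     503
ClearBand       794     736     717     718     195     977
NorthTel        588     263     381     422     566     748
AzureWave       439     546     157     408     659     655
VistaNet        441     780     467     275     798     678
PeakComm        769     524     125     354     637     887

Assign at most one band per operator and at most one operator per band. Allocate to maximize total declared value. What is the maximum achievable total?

This is the linear assignment problem.
Optimal: OrbitCom→Band G ($809M), ClearBand→Band A ($717M), NorthTel→Band B ($748M), AzureWave→Band C ($659M), VistaNet→Band E ($780M), PeakComm→Band F ($769M) — total 809+717+748+659+780+769 = $4482M.
Max-entry greedy (repeatedly take the single best remaining cell) gives $4078M, worse by 404.
Next-best assignment: OrbitCom→Band G, ClearBand→Band A, NorthTel→Band F, AzureWave→Band C, VistaNet→Band E, PeakComm→Band B = $4440M.

Maximum total: $4482M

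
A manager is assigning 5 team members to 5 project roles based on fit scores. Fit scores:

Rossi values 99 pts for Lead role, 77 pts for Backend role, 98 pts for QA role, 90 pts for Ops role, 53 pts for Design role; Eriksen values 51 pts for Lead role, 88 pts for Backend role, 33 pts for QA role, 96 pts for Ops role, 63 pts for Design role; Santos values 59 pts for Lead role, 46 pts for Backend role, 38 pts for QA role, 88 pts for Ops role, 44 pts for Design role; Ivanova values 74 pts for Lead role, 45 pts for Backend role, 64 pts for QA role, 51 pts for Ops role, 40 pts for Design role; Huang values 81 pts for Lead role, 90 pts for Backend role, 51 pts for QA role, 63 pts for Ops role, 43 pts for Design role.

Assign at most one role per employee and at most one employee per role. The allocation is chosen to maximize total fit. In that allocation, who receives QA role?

This is a one-to-one assignment (maximum-weight bipartite matching).
Optimal: Rossi→QA role (98 pts), Eriksen→Design role (63 pts), Santos→Ops role (88 pts), Ivanova→Lead role (74 pts), Huang→Backend role (90 pts) — total 98+63+88+74+90 = 413 pts.
Row-greedy (each employee in turn takes its best remaining role) gives 348 pts, worse by 65.
Next-best assignment: Rossi→Lead role, Eriksen→Design role, Santos→Ops role, Ivanova→QA role, Huang→Backend role = 404 pts.
Checked against all permutations: 413 pts is optimal.
Rossi's own top role is Lead role (99 pts), but forcing Rossi→Lead role and reassigning the rest optimally gives only 404 pts — worse by 9.

Rossi receives QA role.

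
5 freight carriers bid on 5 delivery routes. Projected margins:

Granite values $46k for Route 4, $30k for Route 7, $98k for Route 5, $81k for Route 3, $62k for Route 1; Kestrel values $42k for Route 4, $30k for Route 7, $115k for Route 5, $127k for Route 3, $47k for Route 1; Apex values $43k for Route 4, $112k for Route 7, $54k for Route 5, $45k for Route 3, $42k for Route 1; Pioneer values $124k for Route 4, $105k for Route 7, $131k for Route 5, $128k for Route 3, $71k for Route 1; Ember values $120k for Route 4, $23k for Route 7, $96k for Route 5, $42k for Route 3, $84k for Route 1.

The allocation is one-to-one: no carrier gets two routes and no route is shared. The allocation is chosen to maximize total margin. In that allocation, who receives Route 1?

Treat this as an assignment problem: match each carrier to one route.
Optimal: Granite→Route 1 ($62k), Kestrel→Route 3 ($127k), Apex→Route 7 ($112k), Pioneer→Route 5 ($131k), Ember→Route 4 ($120k) — total 62+127+112+131+120 = $552k.
Column-greedy (each route in turn goes to its best remaining carrier) gives $516k, worse by 36.
Swapping Pioneer↔Apex (Pioneer→Route 7 $105k, Apex→Route 5 $54k) loses 84.
Granite's own top route is Route 5 ($98k), but forcing Granite→Route 5 and reassigning the rest optimally gives only $545k — worse by 7.

Granite receives Route 1.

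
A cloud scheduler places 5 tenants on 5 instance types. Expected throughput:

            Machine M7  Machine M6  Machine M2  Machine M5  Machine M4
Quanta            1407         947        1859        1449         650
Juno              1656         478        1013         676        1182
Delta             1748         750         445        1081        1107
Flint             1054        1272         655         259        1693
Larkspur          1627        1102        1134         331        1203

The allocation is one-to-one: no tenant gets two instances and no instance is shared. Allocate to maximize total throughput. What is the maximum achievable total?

This is a one-to-one assignment (maximum-weight bipartite matching).
Optimal: Quanta→Machine M2 (1859 ops/s), Juno→Machine M7 (1656 ops/s), Delta→Machine M5 (1081 ops/s), Flint→Machine M4 (1693 ops/s), Larkspur→Machine M6 (1102 ops/s) — total 1859+1656+1081+1693+1102 = 7391 ops/s.
Column-greedy (each instance in turn goes to its best remaining tenant) gives 6758 ops/s, worse by 633.
No other one-to-one assignment exceeds 7391 ops/s.

Max total: 7391 ops/s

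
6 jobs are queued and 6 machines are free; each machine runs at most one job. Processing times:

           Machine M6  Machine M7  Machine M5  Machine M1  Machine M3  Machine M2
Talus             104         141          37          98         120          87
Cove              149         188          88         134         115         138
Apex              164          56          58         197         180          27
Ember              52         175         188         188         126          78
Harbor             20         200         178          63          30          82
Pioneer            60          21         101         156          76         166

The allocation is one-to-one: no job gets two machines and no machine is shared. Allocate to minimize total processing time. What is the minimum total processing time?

Min total: 301 min

Optimal: Talus→Machine M5 (37 min), Cove→Machine M1 (134 min), Apex→Machine M2 (27 min), Ember→Machine M6 (52 min), Harbor→Machine M3 (30 min), Pioneer→Machine M7 (21 min) — total 37+134+27+52+30+21 = 301 min.
Min-entry greedy (repeatedly take the single cheapest remaining cell) gives 408 min, worse by 107.
Swapping Ember↔Pioneer (Ember→Machine M7 175 min, Pioneer→Machine M6 60 min) adds 162.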